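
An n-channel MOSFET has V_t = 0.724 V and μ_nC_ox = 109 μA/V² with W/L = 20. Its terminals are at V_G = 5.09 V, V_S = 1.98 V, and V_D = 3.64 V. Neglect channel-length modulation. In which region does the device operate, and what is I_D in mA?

Triode; I_D = 5.63 mA

V_GS = V_G − V_S = 5.09 − 1.98 = 3.11 V; V_DS = V_D − V_S = 3.64 − 1.98 = 1.66 V.
k_n = μ_nC_ox · (W/L) = 2.18 mA/V².
V_ov = V_GS − V_t = 3.11 − 0.724 = 2.39 V.
Since V_DS = 1.66 V < V_ov = 2.39 V, the device is in the triode region.
I_D = k_n [V_ov · V_DS − ½ V_DS²] = 2.18 × [2.39 × 1.66 − 0.5 × 1.66²] = 5.63 mA.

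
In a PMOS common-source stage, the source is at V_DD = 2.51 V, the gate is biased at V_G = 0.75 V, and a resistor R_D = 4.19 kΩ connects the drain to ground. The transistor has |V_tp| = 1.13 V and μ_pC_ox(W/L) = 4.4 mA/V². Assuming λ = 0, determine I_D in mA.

V_SG = V_DD − V_G = 2.51 − 0.75 = 1.76 V, so V_ov = 1.76 − 1.13 = 0.63 V.
Assume saturation: I_D = ½ k_p V_ov² = 0.5 × 4.4 × 0.63² = 0.873 mA, giving V_SD = V_DD − I_D R_D = 2.51 − 0.873 × 4.19 = -1.15 V.
But -1.15 V < V_ov = 0.63 V, so the device is actually in triode.
In triode I_D = k_p[V_ov V_SD − ½ V_SD²] and I_D = (V_DD − V_SD)/R_D. Equating: 9.22 V_SD² − 12.61 V_SD + 2.51 = 0, giving V_SD = 0.242 V (the root below V_ov).
I_D = (2.51 − 0.242) / 4.19 = 0.541 mA.

I_D = 0.541 mA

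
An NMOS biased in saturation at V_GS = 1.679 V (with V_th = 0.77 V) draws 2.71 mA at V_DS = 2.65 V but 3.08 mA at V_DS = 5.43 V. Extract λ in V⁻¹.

λ = 0.0565 V⁻¹

With V_GS fixed, I_D ∝ (1 + λ V_DS) in saturation, so I_D2/I_D1 = (1 + λ V_DS2)/(1 + λ V_DS1).
3.08/2.71 = 1.137 = (1 + 5.43 λ)/(1 + 2.65 λ).
Solving: λ (I_D1 V_DS2 − I_D2 V_DS1) = I_D2 − I_D1, so λ = (3.08 − 2.71) / (2.71 × 5.43 − 3.08 × 2.65) = 0.37 / 6.55 = 0.0565 V⁻¹.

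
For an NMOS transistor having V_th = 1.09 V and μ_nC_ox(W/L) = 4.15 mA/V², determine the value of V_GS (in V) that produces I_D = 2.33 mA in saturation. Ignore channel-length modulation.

In saturation I_D = ½ k_n (V_GS − V_th)², so V_GS − V_th = √(2 I_D / k_n) = √(2 × 2.33 / 4.15) = 1.06 V.
V_GS = 1.09 + 1.06 = 2.15 V.

V_GS = 2.15 V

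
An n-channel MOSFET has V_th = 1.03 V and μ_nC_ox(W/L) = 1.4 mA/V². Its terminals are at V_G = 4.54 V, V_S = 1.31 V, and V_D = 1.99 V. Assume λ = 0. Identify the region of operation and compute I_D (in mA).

V_GS = V_G − V_S = 4.54 − 1.31 = 3.23 V; V_DS = V_D − V_S = 1.99 − 1.31 = 0.68 V.
V_ov = V_GS − V_th = 3.23 − 1.03 = 2.2 V.
Since V_DS = 0.68 V < V_ov = 2.2 V, the device is in the triode region.
I_D = k_n [V_ov · V_DS − ½ V_DS²] = 1.4 × [2.2 × 0.68 − 0.5 × 0.68²] = 1.77 mA.

Triode; I_D = 1.77 mA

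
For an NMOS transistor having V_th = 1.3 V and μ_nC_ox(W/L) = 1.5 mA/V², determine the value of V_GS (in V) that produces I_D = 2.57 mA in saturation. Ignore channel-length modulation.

In saturation I_D = ½ k_n (V_GS − V_th)², so V_GS − V_th = √(2 I_D / k_n) = √(2 × 2.57 / 1.5) = 1.85 V.
V_GS = 1.3 + 1.85 = 3.15 V.

V_GS = 3.15 V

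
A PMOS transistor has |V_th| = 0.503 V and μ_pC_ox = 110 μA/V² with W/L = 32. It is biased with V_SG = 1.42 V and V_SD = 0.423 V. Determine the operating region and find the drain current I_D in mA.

k_p = μ_pC_ox · (W/L) = 3.52 mA/V².
V_ov = V_SG − |V_th| = 1.42 − 0.503 = 0.917 V.
Since V_SD = 0.423 V < V_ov = 0.917 V, the device is in the triode region.
I_D = k_p [V_ov · V_SD − ½ V_SD²] = 3.52 × [0.917 × 0.423 − 0.5 × 0.423²] = 1.05 mA.

Triode; I_D = 1.05 mA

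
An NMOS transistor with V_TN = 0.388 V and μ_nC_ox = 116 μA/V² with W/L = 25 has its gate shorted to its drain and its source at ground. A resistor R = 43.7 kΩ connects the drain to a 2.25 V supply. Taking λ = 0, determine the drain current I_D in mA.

With gate tied to drain, V_GS = V_DS ≥ V_GS − V_TN, so the device is in saturation.
k_n = μ_nC_ox · (W/L) = 2.9 mA/V².
KCL at the drain: ½ k_n (V_GS − V_TN)² = (V_DD − V_GS)/R.
Let x = V_GS − 0.388. Then 63.4 x² + x − 1.862 = 0, giving x = 0.164 V (positive root), so V_GS = 0.552 V.
I_D = (V_DD − V_GS)/R = (2.25 − 0.552) / 43.7 = 0.0389 mA.

I_D = 0.0389 mA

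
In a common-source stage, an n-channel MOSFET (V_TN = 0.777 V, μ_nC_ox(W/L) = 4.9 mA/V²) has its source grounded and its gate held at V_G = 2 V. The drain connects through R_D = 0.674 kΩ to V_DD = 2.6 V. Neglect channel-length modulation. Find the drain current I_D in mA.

V_GS = V_G = 2 V, so V_ov = 2 − 0.777 = 1.22 V.
Assume saturation: I_D = ½ k_n V_ov² = 0.5 × 4.9 × 1.22² = 3.66 mA, giving V_DS = V_DD − I_D R_D = 2.6 − 3.66 × 0.674 = 0.13 V.
But 0.13 V < V_ov = 1.22 V, so the device is actually in triode.
In triode I_D = k_n[V_ov V_DS − ½ V_DS²] and I_D = (V_DD − V_DS)/R_D. Equating: 1.65 V_DS² − 5.039 V_DS + 2.6 = 0, giving V_DS = 0.658 V (the root below V_ov).
I_D = (2.6 − 0.658) / 0.674 = 2.88 mA.

I_D = 2.88 mA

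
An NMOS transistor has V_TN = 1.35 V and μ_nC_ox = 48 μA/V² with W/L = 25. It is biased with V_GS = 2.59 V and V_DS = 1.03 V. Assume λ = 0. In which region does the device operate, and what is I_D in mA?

Triode; I_D = 0.896 mA

k_n = μ_nC_ox · (W/L) = 1.2 mA/V².
V_ov = V_GS − V_TN = 2.59 − 1.35 = 1.24 V.
Since V_DS = 1.03 V < V_ov = 1.24 V, the device is in the triode region.
I_D = k_n [V_ov · V_DS − ½ V_DS²] = 1.2 × [1.24 × 1.03 − 0.5 × 1.03²] = 0.896 mA.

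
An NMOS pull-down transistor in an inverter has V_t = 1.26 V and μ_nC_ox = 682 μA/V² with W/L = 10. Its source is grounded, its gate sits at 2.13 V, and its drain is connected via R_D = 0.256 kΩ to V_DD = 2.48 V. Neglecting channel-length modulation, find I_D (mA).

I_D = 2.58 mA

V_GS = V_G = 2.13 V, so V_ov = 2.13 − 1.26 = 0.87 V.
k_n = μ_nC_ox · (W/L) = 6.82 mA/V².
Assume saturation: I_D = ½ k_n V_ov² = 0.5 × 6.82 × 0.87² = 2.58 mA, giving V_DS = V_DD − I_D R_D = 2.48 − 2.58 × 0.256 = 1.82 V.
V_DS = 1.82 V ≥ V_ov = 0.87 V, confirming saturation.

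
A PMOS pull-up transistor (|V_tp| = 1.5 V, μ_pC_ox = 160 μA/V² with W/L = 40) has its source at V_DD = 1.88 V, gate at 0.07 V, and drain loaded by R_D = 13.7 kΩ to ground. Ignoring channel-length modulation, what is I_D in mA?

V_SG = V_DD − V_G = 1.88 − 0.07 = 1.81 V, so V_ov = 1.81 − 1.5 = 0.31 V.
k_p = μ_pC_ox · (W/L) = 6.4 mA/V².
Assume saturation: I_D = ½ k_p V_ov² = 0.5 × 6.4 × 0.31² = 0.308 mA, giving V_SD = V_DD − I_D R_D = 1.88 − 0.308 × 13.7 = -2.33 V.
But -2.33 V < V_ov = 0.31 V, so the device is actually in triode.
In triode I_D = k_p[V_ov V_SD − ½ V_SD²] and I_D = (V_DD − V_SD)/R_D. Equating: 43.8 V_SD² − 28.18 V_SD + 1.88 = 0, giving V_SD = 0.0756 V (the root below V_ov).
I_D = (1.88 − 0.0756) / 13.7 = 0.132 mA.

I_D = 0.132 mA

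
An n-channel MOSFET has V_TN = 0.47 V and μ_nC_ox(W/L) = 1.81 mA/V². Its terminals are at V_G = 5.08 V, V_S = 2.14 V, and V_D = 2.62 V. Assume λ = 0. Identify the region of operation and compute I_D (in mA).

Triode; I_D = 1.94 mA

V_GS = V_G − V_S = 5.08 − 2.14 = 2.94 V; V_DS = V_D − V_S = 2.62 − 2.14 = 0.48 V.
V_ov = V_GS − V_TN = 2.94 − 0.47 = 2.47 V.
Since V_DS = 0.48 V < V_ov = 2.47 V, the device is in the triode region.
I_D = k_n [V_ov · V_DS − ½ V_DS²] = 1.81 × [2.47 × 0.48 − 0.5 × 0.48²] = 1.94 mA.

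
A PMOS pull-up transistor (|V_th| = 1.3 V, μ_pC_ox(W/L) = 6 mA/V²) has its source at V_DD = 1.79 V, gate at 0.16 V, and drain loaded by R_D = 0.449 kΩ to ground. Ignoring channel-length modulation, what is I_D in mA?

I_D = 0.327 mA

V_SG = V_DD − V_G = 1.79 − 0.16 = 1.63 V, so V_ov = 1.63 − 1.3 = 0.33 V.
Assume saturation: I_D = ½ k_p V_ov² = 0.5 × 6 × 0.33² = 0.327 mA, giving V_SD = V_DD − I_D R_D = 1.79 − 0.327 × 0.449 = 1.64 V.
V_SD = 1.64 V ≥ V_ov = 0.33 V, confirming saturation.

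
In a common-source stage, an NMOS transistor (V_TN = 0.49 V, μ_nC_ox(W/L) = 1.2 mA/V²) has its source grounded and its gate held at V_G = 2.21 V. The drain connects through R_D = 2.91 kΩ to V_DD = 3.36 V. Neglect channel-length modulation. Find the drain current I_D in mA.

I_D = 0.963 mA

V_GS = V_G = 2.21 V, so V_ov = 2.21 − 0.49 = 1.72 V.
Assume saturation: I_D = ½ k_n V_ov² = 0.5 × 1.2 × 1.72² = 1.78 mA, giving V_DS = V_DD − I_D R_D = 3.36 − 1.78 × 2.91 = -1.81 V.
But -1.81 V < V_ov = 1.72 V, so the device is actually in triode.
In triode I_D = k_n[V_ov V_DS − ½ V_DS²] and I_D = (V_DD − V_DS)/R_D. Equating: 1.75 V_DS² − 7.006 V_DS + 3.36 = 0, giving V_DS = 0.557 V (the root below V_ov).
I_D = (3.36 − 0.557) / 2.91 = 0.963 mA.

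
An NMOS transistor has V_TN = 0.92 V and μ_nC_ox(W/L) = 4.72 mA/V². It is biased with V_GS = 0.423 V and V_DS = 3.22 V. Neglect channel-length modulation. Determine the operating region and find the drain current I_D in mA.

Cutoff; I_D = 0 mA

V_GS = 0.423 V < V_TN = 0.92 V, so the transistor is in cutoff.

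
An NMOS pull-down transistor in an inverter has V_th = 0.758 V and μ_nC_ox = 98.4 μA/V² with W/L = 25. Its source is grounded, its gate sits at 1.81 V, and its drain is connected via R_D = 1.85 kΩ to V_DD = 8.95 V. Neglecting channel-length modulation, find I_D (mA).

V_GS = V_G = 1.81 V, so V_ov = 1.81 − 0.758 = 1.05 V.
k_n = μ_nC_ox · (W/L) = 2.46 mA/V².
Assume saturation: I_D = ½ k_n V_ov² = 0.5 × 2.46 × 1.05² = 1.36 mA, giving V_DS = V_DD − I_D R_D = 8.95 − 1.36 × 1.85 = 6.43 V.
V_DS = 6.43 V ≥ V_ov = 1.05 V, confirming saturation.

I_D = 1.36 mA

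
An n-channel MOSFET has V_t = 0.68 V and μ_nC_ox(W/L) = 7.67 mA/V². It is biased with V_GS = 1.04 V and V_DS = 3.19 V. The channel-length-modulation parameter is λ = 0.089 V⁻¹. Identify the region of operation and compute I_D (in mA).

Saturation; I_D = 0.638 mA

V_ov = V_GS − V_t = 1.04 − 0.68 = 0.36 V.
Since V_DS = 3.19 V ≥ V_ov = 0.36 V, the device is in saturation.
I_D = ½ k_n V_ov² (1 + λ V_DS) = 0.5 × 7.67 × 0.36² × (1 + 0.089 × 3.19) = 0.638 mA.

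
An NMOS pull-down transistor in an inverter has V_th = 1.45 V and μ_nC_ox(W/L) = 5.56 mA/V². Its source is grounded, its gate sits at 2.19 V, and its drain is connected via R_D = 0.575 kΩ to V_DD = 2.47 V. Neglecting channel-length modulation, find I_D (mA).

I_D = 1.52 mA

V_GS = V_G = 2.19 V, so V_ov = 2.19 − 1.45 = 0.74 V.
Assume saturation: I_D = ½ k_n V_ov² = 0.5 × 5.56 × 0.74² = 1.52 mA, giving V_DS = V_DD − I_D R_D = 2.47 − 1.52 × 0.575 = 1.59 V.
V_DS = 1.59 V ≥ V_ov = 0.74 V, confirming saturation.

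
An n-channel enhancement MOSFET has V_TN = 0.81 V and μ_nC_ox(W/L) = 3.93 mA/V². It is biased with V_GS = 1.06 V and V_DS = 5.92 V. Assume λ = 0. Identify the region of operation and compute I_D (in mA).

V_ov = V_GS − V_TN = 1.06 − 0.81 = 0.25 V.
Since V_DS = 5.92 V ≥ V_ov = 0.25 V, the device is in saturation.
I_D = ½ k_n V_ov² = 0.5 × 3.93 × 0.25² = 0.123 mA.

Saturation; I_D = 0.123 mA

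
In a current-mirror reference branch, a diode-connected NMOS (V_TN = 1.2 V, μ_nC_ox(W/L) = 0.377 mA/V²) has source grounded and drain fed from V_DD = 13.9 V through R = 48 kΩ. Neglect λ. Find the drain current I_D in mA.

I_D = 0.241 mA

With gate tied to drain, V_GS = V_DS ≥ V_GS − V_TN, so the device is in saturation.
KCL at the drain: ½ k_n (V_GS − V_TN)² = (V_DD − V_GS)/R.
Let x = V_GS − 1.2. Then 9.05 x² + x − 12.7 = 0, giving x = 1.13 V (positive root), so V_GS = 2.33 V.
I_D = (V_DD − V_GS)/R = (13.9 − 2.33) / 48 = 0.241 mA.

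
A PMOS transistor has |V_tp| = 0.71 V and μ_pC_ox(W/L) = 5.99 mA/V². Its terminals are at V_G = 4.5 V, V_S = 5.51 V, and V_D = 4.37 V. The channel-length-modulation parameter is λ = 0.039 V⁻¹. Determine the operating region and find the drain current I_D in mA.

V_SG = V_S − V_G = 5.51 − 4.5 = 1.01 V; V_SD = V_S − V_D = 5.51 − 4.37 = 1.14 V.
V_ov = V_SG − |V_tp| = 1.01 − 0.71 = 0.3 V.
Since V_SD = 1.14 V ≥ V_ov = 0.3 V, the device is in saturation.
I_D = ½ k_p V_ov² (1 + λ V_SD) = 0.5 × 5.99 × 0.3² × (1 + 0.039 × 1.14) = 0.282 mA.

Saturation; I_D = 0.282 mA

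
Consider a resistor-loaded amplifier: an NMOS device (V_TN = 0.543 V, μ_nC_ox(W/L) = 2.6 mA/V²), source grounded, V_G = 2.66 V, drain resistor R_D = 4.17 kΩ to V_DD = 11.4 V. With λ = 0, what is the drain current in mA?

I_D = 2.60 mA

V_GS = V_G = 2.66 V, so V_ov = 2.66 − 0.543 = 2.12 V.
Assume saturation: I_D = ½ k_n V_ov² = 0.5 × 2.6 × 2.12² = 5.83 mA, giving V_DS = V_DD − I_D R_D = 11.4 − 5.83 × 4.17 = -12.9 V.
But -12.9 V < V_ov = 2.12 V, so the device is actually in triode.
In triode I_D = k_n[V_ov V_DS − ½ V_DS²] and I_D = (V_DD − V_DS)/R_D. Equating: 5.42 V_DS² − 23.95 V_DS + 11.4 = 0, giving V_DS = 0.543 V (the root below V_ov).
I_D = (11.4 − 0.543) / 4.17 = 2.6 mA.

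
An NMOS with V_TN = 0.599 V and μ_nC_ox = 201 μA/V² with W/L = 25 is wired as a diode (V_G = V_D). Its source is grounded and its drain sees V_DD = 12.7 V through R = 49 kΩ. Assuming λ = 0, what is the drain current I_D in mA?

With gate tied to drain, V_GS = V_DS ≥ V_GS − V_TN, so the device is in saturation.
k_n = μ_nC_ox · (W/L) = 5.025 mA/V².
KCL at the drain: ½ k_n (V_GS − V_TN)² = (V_DD − V_GS)/R.
Let x = V_GS − 0.599. Then 123 x² + x − 12.1 = 0, giving x = 0.309 V (positive root), so V_GS = 0.908 V.
I_D = (V_DD − V_GS)/R = (12.7 − 0.908) / 49 = 0.241 mA.

I_D = 0.241 mA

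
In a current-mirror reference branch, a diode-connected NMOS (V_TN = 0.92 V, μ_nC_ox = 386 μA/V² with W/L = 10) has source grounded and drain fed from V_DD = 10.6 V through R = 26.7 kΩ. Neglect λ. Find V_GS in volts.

With gate tied to drain, V_GS = V_DS ≥ V_GS − V_TN, so the device is in saturation.
k_n = μ_nC_ox · (W/L) = 3.86 mA/V².
KCL at the drain: ½ k_n (V_GS − V_TN)² = (V_DD − V_GS)/R.
Let x = V_GS − 0.92. Then 51.5 x² + x − 9.68 = 0, giving x = 0.424 V (positive root), so V_GS = 1.34 V.
I_D = (V_DD − V_GS)/R = (10.6 − 1.34) / 26.7 = 0.347 mA.

V_GS = 1.34 V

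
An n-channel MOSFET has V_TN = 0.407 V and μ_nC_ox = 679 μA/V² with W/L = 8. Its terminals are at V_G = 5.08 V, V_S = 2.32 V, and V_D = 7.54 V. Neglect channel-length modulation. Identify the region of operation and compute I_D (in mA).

V_GS = V_G − V_S = 5.08 − 2.32 = 2.76 V; V_DS = V_D − V_S = 7.54 − 2.32 = 5.22 V.
k_n = μ_nC_ox · (W/L) = 5.432 mA/V².
V_ov = V_GS − V_TN = 2.76 − 0.407 = 2.35 V.
Since V_DS = 5.22 V ≥ V_ov = 2.35 V, the device is in saturation.
I_D = ½ k_n V_ov² = 0.5 × 5.432 × 2.35² = 15 mA.

Saturation; I_D = 15.0 mA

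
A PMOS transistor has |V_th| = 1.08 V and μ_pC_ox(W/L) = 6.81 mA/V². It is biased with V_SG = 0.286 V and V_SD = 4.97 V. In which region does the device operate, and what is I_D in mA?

Cutoff; I_D = 0 mA

V_SG = 0.286 V < |V_th| = 1.08 V, so the transistor is in cutoff.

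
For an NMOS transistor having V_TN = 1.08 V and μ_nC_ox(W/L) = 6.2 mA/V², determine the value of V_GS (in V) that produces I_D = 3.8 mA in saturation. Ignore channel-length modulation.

In saturation I_D = ½ k_n (V_GS − V_TN)², so V_GS − V_TN = √(2 I_D / k_n) = √(2 × 3.8 / 6.2) = 1.11 V.
V_GS = 1.08 + 1.11 = 2.19 V.

V_GS = 2.19 V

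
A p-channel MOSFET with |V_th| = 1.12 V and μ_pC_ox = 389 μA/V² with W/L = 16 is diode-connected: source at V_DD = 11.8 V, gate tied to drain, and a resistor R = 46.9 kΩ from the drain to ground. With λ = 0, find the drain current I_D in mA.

I_D = 0.222 mA

With gate tied to drain, V_SG = V_SD ≥ V_SG − |V_th|, so the device is in saturation.
k_p = μ_pC_ox · (W/L) = 6.224 mA/V².
KCL at the drain: ½ k_p (V_SG − |V_th|)² = (V_DD − V_SG)/R.
Let x = V_SG − 1.12. Then 146 x² + x − 10.68 = 0, giving x = 0.267 V (positive root), so V_SG = 1.39 V.
I_D = (V_DD − V_SG)/R = (11.8 − 1.39) / 46.9 = 0.222 mA.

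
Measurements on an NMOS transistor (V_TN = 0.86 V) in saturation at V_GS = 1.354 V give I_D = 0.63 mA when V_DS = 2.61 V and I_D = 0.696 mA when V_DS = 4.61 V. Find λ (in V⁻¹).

λ = 0.0607 V⁻¹

With V_GS fixed, I_D ∝ (1 + λ V_DS) in saturation, so I_D2/I_D1 = (1 + λ V_DS2)/(1 + λ V_DS1).
0.696/0.63 = 1.105 = (1 + 4.61 λ)/(1 + 2.61 λ).
Solving: λ (I_D1 V_DS2 − I_D2 V_DS1) = I_D2 − I_D1, so λ = (0.696 − 0.63) / (0.63 × 4.61 − 0.696 × 2.61) = 0.066 / 1.09 = 0.0607 V⁻¹.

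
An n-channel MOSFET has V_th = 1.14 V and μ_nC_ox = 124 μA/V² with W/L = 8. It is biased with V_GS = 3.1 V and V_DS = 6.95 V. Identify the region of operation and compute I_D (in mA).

k_n = μ_nC_ox · (W/L) = 0.992 mA/V².
V_ov = V_GS − V_th = 3.1 − 1.14 = 1.96 V.
Since V_DS = 6.95 V ≥ V_ov = 1.96 V, the device is in saturation.
I_D = ½ k_n V_ov² = 0.5 × 0.992 × 1.96² = 1.91 mA.

Saturation; I_D = 1.91 mA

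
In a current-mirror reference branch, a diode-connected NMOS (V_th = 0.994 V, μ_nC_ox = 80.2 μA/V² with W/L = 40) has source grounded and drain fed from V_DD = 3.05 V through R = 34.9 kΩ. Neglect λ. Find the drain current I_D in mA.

With gate tied to drain, V_GS = V_DS ≥ V_GS − V_th, so the device is in saturation.
k_n = μ_nC_ox · (W/L) = 3.208 mA/V².
KCL at the drain: ½ k_n (V_GS − V_th)² = (V_DD − V_GS)/R.
Let x = V_GS − 0.994. Then 56 x² + x − 2.056 = 0, giving x = 0.183 V (positive root), so V_GS = 1.18 V.
I_D = (V_DD − V_GS)/R = (3.05 − 1.18) / 34.9 = 0.0537 mA.

I_D = 0.0537 mA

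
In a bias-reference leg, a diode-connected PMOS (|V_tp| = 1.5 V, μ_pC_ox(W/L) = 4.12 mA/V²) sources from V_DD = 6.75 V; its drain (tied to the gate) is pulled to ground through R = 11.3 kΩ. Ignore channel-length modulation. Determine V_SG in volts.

With gate tied to drain, V_SG = V_SD ≥ V_SG − |V_tp|, so the device is in saturation.
KCL at the drain: ½ k_p (V_SG − |V_tp|)² = (V_DD − V_SG)/R.
Let x = V_SG − 1.5. Then 23.3 x² + x − 5.25 = 0, giving x = 0.454 V (positive root), so V_SG = 1.95 V.
I_D = (V_DD − V_SG)/R = (6.75 − 1.95) / 11.3 = 0.424 mA.

V_SG = 1.95 V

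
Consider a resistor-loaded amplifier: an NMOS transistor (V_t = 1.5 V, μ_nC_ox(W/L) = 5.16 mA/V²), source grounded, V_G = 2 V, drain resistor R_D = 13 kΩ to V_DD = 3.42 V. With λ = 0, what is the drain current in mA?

V_GS = V_G = 2 V, so V_ov = 2 − 1.5 = 0.5 V.
Assume saturation: I_D = ½ k_n V_ov² = 0.5 × 5.16 × 0.5² = 0.645 mA, giving V_DS = V_DD − I_D R_D = 3.42 − 0.645 × 13 = -4.96 V.
But -4.96 V < V_ov = 0.5 V, so the device is actually in triode.
In triode I_D = k_n[V_ov V_DS − ½ V_DS²] and I_D = (V_DD − V_DS)/R_D. Equating: 33.5 V_DS² − 34.54 V_DS + 3.42 = 0, giving V_DS = 0.111 V (the root below V_ov).
I_D = (3.42 − 0.111) / 13 = 0.255 mA.

I_D = 0.255 mA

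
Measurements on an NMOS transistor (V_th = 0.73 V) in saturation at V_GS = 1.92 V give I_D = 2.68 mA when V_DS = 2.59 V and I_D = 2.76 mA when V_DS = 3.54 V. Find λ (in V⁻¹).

With V_GS fixed, I_D ∝ (1 + λ V_DS) in saturation, so I_D2/I_D1 = (1 + λ V_DS2)/(1 + λ V_DS1).
2.76/2.68 = 1.03 = (1 + 3.54 λ)/(1 + 2.59 λ).
Solving: λ (I_D1 V_DS2 − I_D2 V_DS1) = I_D2 − I_D1, so λ = (2.76 − 2.68) / (2.68 × 3.54 − 2.76 × 2.59) = 0.08 / 2.34 = 0.0342 V⁻¹.

λ = 0.0342 V⁻¹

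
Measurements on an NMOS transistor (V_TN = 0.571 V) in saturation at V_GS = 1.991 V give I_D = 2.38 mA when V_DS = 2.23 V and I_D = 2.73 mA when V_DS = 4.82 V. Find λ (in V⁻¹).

λ = 0.0650 V⁻¹

With V_GS fixed, I_D ∝ (1 + λ V_DS) in saturation, so I_D2/I_D1 = (1 + λ V_DS2)/(1 + λ V_DS1).
2.73/2.38 = 1.147 = (1 + 4.82 λ)/(1 + 2.23 λ).
Solving: λ (I_D1 V_DS2 − I_D2 V_DS1) = I_D2 − I_D1, so λ = (2.73 − 2.38) / (2.38 × 4.82 − 2.73 × 2.23) = 0.35 / 5.38 = 0.065 V⁻¹.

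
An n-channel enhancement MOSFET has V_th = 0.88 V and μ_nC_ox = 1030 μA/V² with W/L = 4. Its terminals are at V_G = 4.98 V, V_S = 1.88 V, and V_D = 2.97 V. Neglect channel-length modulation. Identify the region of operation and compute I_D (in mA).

Triode; I_D = 7.52 mA

V_GS = V_G − V_S = 4.98 − 1.88 = 3.1 V; V_DS = V_D − V_S = 2.97 − 1.88 = 1.09 V.
k_n = μ_nC_ox · (W/L) = 4.12 mA/V².
V_ov = V_GS − V_th = 3.1 − 0.88 = 2.22 V.
Since V_DS = 1.09 V < V_ov = 2.22 V, the device is in the triode region.
I_D = k_n [V_ov · V_DS − ½ V_DS²] = 4.12 × [2.22 × 1.09 − 0.5 × 1.09²] = 7.52 mA.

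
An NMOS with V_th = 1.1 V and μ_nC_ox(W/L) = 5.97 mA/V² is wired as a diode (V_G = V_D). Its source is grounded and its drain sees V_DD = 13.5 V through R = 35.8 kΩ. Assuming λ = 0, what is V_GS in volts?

With gate tied to drain, V_GS = V_DS ≥ V_GS − V_th, so the device is in saturation.
KCL at the drain: ½ k_n (V_GS − V_th)² = (V_DD − V_GS)/R.
Let x = V_GS − 1.1. Then 107 x² + x − 12.4 = 0, giving x = 0.336 V (positive root), so V_GS = 1.44 V.
I_D = (V_DD − V_GS)/R = (13.5 − 1.44) / 35.8 = 0.337 mA.

V_GS = 1.44 V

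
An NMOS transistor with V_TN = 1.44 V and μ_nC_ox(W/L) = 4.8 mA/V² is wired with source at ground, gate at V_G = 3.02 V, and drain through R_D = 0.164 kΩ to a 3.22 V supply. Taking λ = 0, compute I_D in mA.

I_D = 5.99 mA

V_GS = V_G = 3.02 V, so V_ov = 3.02 − 1.44 = 1.58 V.
Assume saturation: I_D = ½ k_n V_ov² = 0.5 × 4.8 × 1.58² = 5.99 mA, giving V_DS = V_DD − I_D R_D = 3.22 − 5.99 × 0.164 = 2.24 V.
V_DS = 2.24 V ≥ V_ov = 1.58 V, confirming saturation.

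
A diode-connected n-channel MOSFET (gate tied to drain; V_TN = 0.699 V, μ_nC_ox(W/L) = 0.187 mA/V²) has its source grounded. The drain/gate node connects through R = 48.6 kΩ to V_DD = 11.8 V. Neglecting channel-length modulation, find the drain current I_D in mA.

I_D = 0.198 mA

With gate tied to drain, V_GS = V_DS ≥ V_GS − V_TN, so the device is in saturation.
KCL at the drain: ½ k_n (V_GS − V_TN)² = (V_DD − V_GS)/R.
Let x = V_GS − 0.699. Then 4.54 x² + x − 11.1 = 0, giving x = 1.46 V (positive root), so V_GS = 2.16 V.
I_D = (V_DD − V_GS)/R = (11.8 − 2.16) / 48.6 = 0.198 mA.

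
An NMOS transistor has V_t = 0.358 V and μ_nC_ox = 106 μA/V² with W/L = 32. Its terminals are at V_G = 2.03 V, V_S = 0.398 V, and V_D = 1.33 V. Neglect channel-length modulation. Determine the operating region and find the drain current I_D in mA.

V_GS = V_G − V_S = 2.03 − 0.398 = 1.63 V; V_DS = V_D − V_S = 1.33 − 0.398 = 0.932 V.
k_n = μ_nC_ox · (W/L) = 3.392 mA/V².
V_ov = V_GS − V_t = 1.63 − 0.358 = 1.27 V.
Since V_DS = 0.932 V < V_ov = 1.27 V, the device is in the triode region.
I_D = k_n [V_ov · V_DS − ½ V_DS²] = 3.392 × [1.27 × 0.932 − 0.5 × 0.932²] = 2.55 mA.

Triode; I_D = 2.55 mA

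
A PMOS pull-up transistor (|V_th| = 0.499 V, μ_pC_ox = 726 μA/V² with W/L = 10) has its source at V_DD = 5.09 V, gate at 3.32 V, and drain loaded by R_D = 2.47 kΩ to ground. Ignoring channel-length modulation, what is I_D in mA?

I_D = 1.97 mA

V_SG = V_DD − V_G = 5.09 − 3.32 = 1.77 V, so V_ov = 1.77 − 0.499 = 1.27 V.
k_p = μ_pC_ox · (W/L) = 7.26 mA/V².
Assume saturation: I_D = ½ k_p V_ov² = 0.5 × 7.26 × 1.27² = 5.86 mA, giving V_SD = V_DD − I_D R_D = 5.09 − 5.86 × 2.47 = -9.39 V.
But -9.39 V < V_ov = 1.27 V, so the device is actually in triode.
In triode I_D = k_p[V_ov V_SD − ½ V_SD²] and I_D = (V_DD − V_SD)/R_D. Equating: 8.97 V_SD² − 23.79 V_SD + 5.09 = 0, giving V_SD = 0.235 V (the root below V_ov).
I_D = (5.09 − 0.235) / 2.47 = 1.97 mA.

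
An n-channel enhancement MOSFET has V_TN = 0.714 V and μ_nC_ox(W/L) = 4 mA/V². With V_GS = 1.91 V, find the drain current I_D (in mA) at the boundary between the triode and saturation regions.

At the boundary V_DS = V_ov = V_GS − V_TN = 1.91 − 0.714 = 1.2 V.
I_D = ½ k_n V_ov² = 0.5 × 4 × 1.2² = 2.86 mA.

I_D = 2.86 mA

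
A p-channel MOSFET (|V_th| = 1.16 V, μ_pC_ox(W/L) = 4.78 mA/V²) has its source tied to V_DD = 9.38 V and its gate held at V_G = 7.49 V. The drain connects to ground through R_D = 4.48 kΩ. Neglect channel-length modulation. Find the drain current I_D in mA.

I_D = 1.27 mA

V_SG = V_DD − V_G = 9.38 − 7.49 = 1.89 V, so V_ov = 1.89 − 1.16 = 0.73 V.
Assume saturation: I_D = ½ k_p V_ov² = 0.5 × 4.78 × 0.73² = 1.27 mA, giving V_SD = V_DD − I_D R_D = 9.38 − 1.27 × 4.48 = 3.67 V.
V_SD = 3.67 V ≥ V_ov = 0.73 V, confirming saturation.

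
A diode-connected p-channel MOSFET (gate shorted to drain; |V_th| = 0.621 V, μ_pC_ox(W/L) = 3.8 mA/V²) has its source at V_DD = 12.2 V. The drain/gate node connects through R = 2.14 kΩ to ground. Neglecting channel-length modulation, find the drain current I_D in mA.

With gate tied to drain, V_SG = V_SD ≥ V_SG − |V_th|, so the device is in saturation.
KCL at the drain: ½ k_p (V_SG − |V_th|)² = (V_DD − V_SG)/R.
Let x = V_SG − 0.621. Then 4.07 x² + x − 11.58 = 0, giving x = 1.57 V (positive root), so V_SG = 2.19 V.
I_D = (V_DD − V_SG)/R = (12.2 − 2.19) / 2.14 = 4.68 mA.

I_D = 4.68 mA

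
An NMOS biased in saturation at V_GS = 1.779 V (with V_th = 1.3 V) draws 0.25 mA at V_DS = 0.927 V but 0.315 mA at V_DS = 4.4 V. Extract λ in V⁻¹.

λ = 0.0804 V⁻¹

With V_GS fixed, I_D ∝ (1 + λ V_DS) in saturation, so I_D2/I_D1 = (1 + λ V_DS2)/(1 + λ V_DS1).
0.315/0.25 = 1.26 = (1 + 4.4 λ)/(1 + 0.927 λ).
Solving: λ (I_D1 V_DS2 − I_D2 V_DS1) = I_D2 − I_D1, so λ = (0.315 − 0.25) / (0.25 × 4.4 − 0.315 × 0.927) = 0.065 / 0.808 = 0.0804 V⁻¹.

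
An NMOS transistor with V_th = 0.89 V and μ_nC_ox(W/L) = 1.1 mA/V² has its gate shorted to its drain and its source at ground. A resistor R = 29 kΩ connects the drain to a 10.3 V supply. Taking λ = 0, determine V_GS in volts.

With gate tied to drain, V_GS = V_DS ≥ V_GS − V_th, so the device is in saturation.
KCL at the drain: ½ k_n (V_GS − V_th)² = (V_DD − V_GS)/R.
Let x = V_GS − 0.89. Then 16 x² + x − 9.41 = 0, giving x = 0.737 V (positive root), so V_GS = 1.63 V.
I_D = (V_DD − V_GS)/R = (10.3 − 1.63) / 29 = 0.299 mA.

V_GS = 1.63 V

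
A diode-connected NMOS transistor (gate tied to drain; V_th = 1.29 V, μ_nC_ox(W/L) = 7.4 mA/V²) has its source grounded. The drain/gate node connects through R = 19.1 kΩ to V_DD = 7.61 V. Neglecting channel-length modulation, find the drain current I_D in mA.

With gate tied to drain, V_GS = V_DS ≥ V_GS − V_th, so the device is in saturation.
KCL at the drain: ½ k_n (V_GS − V_th)² = (V_DD − V_GS)/R.
Let x = V_GS − 1.29. Then 70.7 x² + x − 6.32 = 0, giving x = 0.292 V (positive root), so V_GS = 1.58 V.
I_D = (V_DD − V_GS)/R = (7.61 − 1.58) / 19.1 = 0.316 mA.

I_D = 0.316 mA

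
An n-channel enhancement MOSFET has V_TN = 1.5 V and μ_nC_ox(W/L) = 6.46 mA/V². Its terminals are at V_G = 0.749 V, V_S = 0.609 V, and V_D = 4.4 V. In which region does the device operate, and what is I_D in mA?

V_GS = V_G − V_S = 0.749 − 0.609 = 0.14 V; V_DS = V_D − V_S = 4.4 − 0.609 = 3.79 V.
V_GS = 0.14 V < V_TN = 1.5 V, so the transistor is in cutoff.

Cutoff; I_D = 0 mA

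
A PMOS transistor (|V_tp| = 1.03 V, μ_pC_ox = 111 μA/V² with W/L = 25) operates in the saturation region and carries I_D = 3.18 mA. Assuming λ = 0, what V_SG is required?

V_SG = 2.54 V

k_p = μ_pC_ox · (W/L) = 2.775 mA/V².
In saturation I_D = ½ k_p (V_SG − |V_tp|)², so V_SG − |V_tp| = √(2 I_D / k_p) = √(2 × 3.18 / 2.775) = 1.51 V.
V_SG = 1.03 + 1.51 = 2.54 V.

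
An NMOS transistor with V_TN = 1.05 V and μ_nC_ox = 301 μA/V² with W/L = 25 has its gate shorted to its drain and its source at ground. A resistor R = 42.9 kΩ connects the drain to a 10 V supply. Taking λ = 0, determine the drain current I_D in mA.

With gate tied to drain, V_GS = V_DS ≥ V_GS − V_TN, so the device is in saturation.
k_n = μ_nC_ox · (W/L) = 7.525 mA/V².
KCL at the drain: ½ k_n (V_GS − V_TN)² = (V_DD − V_GS)/R.
Let x = V_GS − 1.05. Then 161 x² + x − 8.95 = 0, giving x = 0.232 V (positive root), so V_GS = 1.28 V.
I_D = (V_DD − V_GS)/R = (10 − 1.28) / 42.9 = 0.203 mA.

I_D = 0.203 mA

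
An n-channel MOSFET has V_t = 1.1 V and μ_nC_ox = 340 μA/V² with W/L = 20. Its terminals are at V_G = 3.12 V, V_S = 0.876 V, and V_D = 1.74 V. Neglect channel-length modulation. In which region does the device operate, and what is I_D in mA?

Triode; I_D = 4.18 mA

V_GS = V_G − V_S = 3.12 − 0.876 = 2.24 V; V_DS = V_D − V_S = 1.74 − 0.876 = 0.864 V.
k_n = μ_nC_ox · (W/L) = 6.8 mA/V².
V_ov = V_GS − V_t = 2.24 − 1.1 = 1.14 V.
Since V_DS = 0.864 V < V_ov = 1.14 V, the device is in the triode region.
I_D = k_n [V_ov · V_DS − ½ V_DS²] = 6.8 × [1.14 × 0.864 − 0.5 × 0.864²] = 4.18 mA.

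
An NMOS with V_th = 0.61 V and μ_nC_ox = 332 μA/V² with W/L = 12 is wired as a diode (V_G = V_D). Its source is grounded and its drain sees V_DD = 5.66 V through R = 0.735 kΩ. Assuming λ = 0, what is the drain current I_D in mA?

I_D = 4.77 mA

With gate tied to drain, V_GS = V_DS ≥ V_GS − V_th, so the device is in saturation.
k_n = μ_nC_ox · (W/L) = 3.984 mA/V².
KCL at the drain: ½ k_n (V_GS − V_th)² = (V_DD − V_GS)/R.
Let x = V_GS − 0.61. Then 1.46 x² + x − 5.05 = 0, giving x = 1.55 V (positive root), so V_GS = 2.16 V.
I_D = (V_DD − V_GS)/R = (5.66 − 2.16) / 0.735 = 4.77 mA.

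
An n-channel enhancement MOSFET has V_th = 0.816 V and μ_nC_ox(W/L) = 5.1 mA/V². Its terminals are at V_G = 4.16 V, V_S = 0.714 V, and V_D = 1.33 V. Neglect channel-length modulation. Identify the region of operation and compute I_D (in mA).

Triode; I_D = 7.29 mA

V_GS = V_G − V_S = 4.16 − 0.714 = 3.45 V; V_DS = V_D − V_S = 1.33 − 0.714 = 0.616 V.
V_ov = V_GS − V_th = 3.45 − 0.816 = 2.63 V.
Since V_DS = 0.616 V < V_ov = 2.63 V, the device is in the triode region.
I_D = k_n [V_ov · V_DS − ½ V_DS²] = 5.1 × [2.63 × 0.616 − 0.5 × 0.616²] = 7.29 mA.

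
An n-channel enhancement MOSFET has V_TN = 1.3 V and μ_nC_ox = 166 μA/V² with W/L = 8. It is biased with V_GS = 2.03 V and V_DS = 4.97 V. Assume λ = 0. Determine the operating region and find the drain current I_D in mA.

k_n = μ_nC_ox · (W/L) = 1.328 mA/V².
V_ov = V_GS − V_TN = 2.03 − 1.3 = 0.73 V.
Since V_DS = 4.97 V ≥ V_ov = 0.73 V, the device is in saturation.
I_D = ½ k_n V_ov² = 0.5 × 1.328 × 0.73² = 0.354 mA.

Saturation; I_D = 0.354 mA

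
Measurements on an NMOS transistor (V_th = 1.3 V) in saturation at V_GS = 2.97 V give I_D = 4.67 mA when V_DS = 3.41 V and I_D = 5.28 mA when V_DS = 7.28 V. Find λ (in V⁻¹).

With V_GS fixed, I_D ∝ (1 + λ V_DS) in saturation, so I_D2/I_D1 = (1 + λ V_DS2)/(1 + λ V_DS1).
5.28/4.67 = 1.131 = (1 + 7.28 λ)/(1 + 3.41 λ).
Solving: λ (I_D1 V_DS2 − I_D2 V_DS1) = I_D2 − I_D1, so λ = (5.28 − 4.67) / (4.67 × 7.28 − 5.28 × 3.41) = 0.61 / 16 = 0.0381 V⁻¹.

λ = 0.0381 V⁻¹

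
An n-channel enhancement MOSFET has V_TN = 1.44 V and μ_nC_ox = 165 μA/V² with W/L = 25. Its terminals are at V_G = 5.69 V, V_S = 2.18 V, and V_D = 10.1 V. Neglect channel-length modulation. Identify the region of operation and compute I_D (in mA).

Saturation; I_D = 8.84 mA

V_GS = V_G − V_S = 5.69 − 2.18 = 3.51 V; V_DS = V_D − V_S = 10.1 − 2.18 = 7.92 V.
k_n = μ_nC_ox · (W/L) = 4.125 mA/V².
V_ov = V_GS − V_TN = 3.51 − 1.44 = 2.07 V.
Since V_DS = 7.92 V ≥ V_ov = 2.07 V, the device is in saturation.
I_D = ½ k_n V_ov² = 0.5 × 4.125 × 2.07² = 8.84 mA.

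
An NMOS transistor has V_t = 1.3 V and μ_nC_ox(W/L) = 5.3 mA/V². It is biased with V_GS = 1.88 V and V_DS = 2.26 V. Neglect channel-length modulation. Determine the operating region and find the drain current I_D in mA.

Saturation; I_D = 0.891 mA

V_ov = V_GS − V_t = 1.88 − 1.3 = 0.58 V.
Since V_DS = 2.26 V ≥ V_ov = 0.58 V, the device is in saturation.
I_D = ½ k_n V_ov² = 0.5 × 5.3 × 0.58² = 0.891 mA.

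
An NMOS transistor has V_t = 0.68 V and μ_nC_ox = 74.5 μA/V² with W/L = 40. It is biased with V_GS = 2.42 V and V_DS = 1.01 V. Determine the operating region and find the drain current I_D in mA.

Triode; I_D = 3.72 mA

k_n = μ_nC_ox · (W/L) = 2.98 mA/V².
V_ov = V_GS − V_t = 2.42 − 0.68 = 1.74 V.
Since V_DS = 1.01 V < V_ov = 1.74 V, the device is in the triode region.
I_D = k_n [V_ov · V_DS − ½ V_DS²] = 2.98 × [1.74 × 1.01 − 0.5 × 1.01²] = 3.72 mA.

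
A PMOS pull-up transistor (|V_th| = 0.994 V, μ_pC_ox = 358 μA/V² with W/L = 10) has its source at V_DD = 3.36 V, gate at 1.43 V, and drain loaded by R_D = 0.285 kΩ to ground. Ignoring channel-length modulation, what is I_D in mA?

I_D = 1.57 mA

V_SG = V_DD − V_G = 3.36 − 1.43 = 1.93 V, so V_ov = 1.93 − 0.994 = 0.936 V.
k_p = μ_pC_ox · (W/L) = 3.58 mA/V².
Assume saturation: I_D = ½ k_p V_ov² = 0.5 × 3.58 × 0.936² = 1.57 mA, giving V_SD = V_DD − I_D R_D = 3.36 − 1.57 × 0.285 = 2.91 V.
V_SD = 2.91 V ≥ V_ov = 0.936 V, confirming saturation.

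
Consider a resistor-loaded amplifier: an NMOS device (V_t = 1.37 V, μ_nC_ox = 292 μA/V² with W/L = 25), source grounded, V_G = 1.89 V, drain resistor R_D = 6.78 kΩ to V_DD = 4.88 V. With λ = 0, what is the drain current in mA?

V_GS = V_G = 1.89 V, so V_ov = 1.89 − 1.37 = 0.52 V.
k_n = μ_nC_ox · (W/L) = 7.3 mA/V².
Assume saturation: I_D = ½ k_n V_ov² = 0.5 × 7.3 × 0.52² = 0.987 mA, giving V_DS = V_DD − I_D R_D = 4.88 − 0.987 × 6.78 = -1.81 V.
But -1.81 V < V_ov = 0.52 V, so the device is actually in triode.
In triode I_D = k_n[V_ov V_DS − ½ V_DS²] and I_D = (V_DD − V_DS)/R_D. Equating: 24.7 V_DS² − 26.74 V_DS + 4.88 = 0, giving V_DS = 0.233 V (the root below V_ov).
I_D = (4.88 − 0.233) / 6.78 = 0.685 mA.

I_D = 0.685 mA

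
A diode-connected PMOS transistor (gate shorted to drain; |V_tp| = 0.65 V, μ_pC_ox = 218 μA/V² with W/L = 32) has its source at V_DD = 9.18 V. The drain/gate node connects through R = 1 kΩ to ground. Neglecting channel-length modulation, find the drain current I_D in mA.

With gate tied to drain, V_SG = V_SD ≥ V_SG − |V_tp|, so the device is in saturation.
k_p = μ_pC_ox · (W/L) = 6.976 mA/V².
KCL at the drain: ½ k_p (V_SG − |V_tp|)² = (V_DD − V_SG)/R.
Let x = V_SG − 0.65. Then 3.49 x² + x − 8.53 = 0, giving x = 1.43 V (positive root), so V_SG = 2.08 V.
I_D = (V_DD − V_SG)/R = (9.18 − 2.08) / 1 = 7.1 mA.

I_D = 7.10 mA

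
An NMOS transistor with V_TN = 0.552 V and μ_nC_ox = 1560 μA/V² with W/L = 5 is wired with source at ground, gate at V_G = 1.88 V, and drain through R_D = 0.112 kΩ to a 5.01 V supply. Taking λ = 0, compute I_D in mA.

I_D = 6.88 mA

V_GS = V_G = 1.88 V, so V_ov = 1.88 − 0.552 = 1.33 V.
k_n = μ_nC_ox · (W/L) = 7.8 mA/V².
Assume saturation: I_D = ½ k_n V_ov² = 0.5 × 7.8 × 1.33² = 6.88 mA, giving V_DS = V_DD − I_D R_D = 5.01 − 6.88 × 0.112 = 4.24 V.
V_DS = 4.24 V ≥ V_ov = 1.33 V, confirming saturation.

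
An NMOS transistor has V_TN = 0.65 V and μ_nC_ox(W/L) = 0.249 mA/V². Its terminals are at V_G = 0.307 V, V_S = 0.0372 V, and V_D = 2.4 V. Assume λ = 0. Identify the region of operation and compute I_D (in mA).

V_GS = V_G − V_S = 0.307 − 0.0372 = 0.27 V; V_DS = V_D − V_S = 2.4 − 0.0372 = 2.36 V.
V_GS = 0.27 V < V_TN = 0.65 V, so the transistor is in cutoff.

Cutoff; I_D = 0 mA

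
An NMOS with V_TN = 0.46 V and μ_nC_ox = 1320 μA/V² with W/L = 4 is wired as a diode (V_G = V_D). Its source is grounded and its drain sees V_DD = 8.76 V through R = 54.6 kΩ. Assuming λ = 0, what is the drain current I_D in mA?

With gate tied to drain, V_GS = V_DS ≥ V_GS − V_TN, so the device is in saturation.
k_n = μ_nC_ox · (W/L) = 5.28 mA/V².
KCL at the drain: ½ k_n (V_GS − V_TN)² = (V_DD − V_GS)/R.
Let x = V_GS − 0.46. Then 144 x² + x − 8.3 = 0, giving x = 0.237 V (positive root), so V_GS = 0.697 V.
I_D = (V_DD − V_GS)/R = (8.76 − 0.697) / 54.6 = 0.148 mA.

I_D = 0.148 mA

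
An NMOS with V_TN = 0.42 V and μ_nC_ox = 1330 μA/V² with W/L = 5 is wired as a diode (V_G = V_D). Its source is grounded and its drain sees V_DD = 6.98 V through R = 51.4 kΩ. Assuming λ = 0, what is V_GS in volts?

V_GS = 0.613 V

With gate tied to drain, V_GS = V_DS ≥ V_GS − V_TN, so the device is in saturation.
k_n = μ_nC_ox · (W/L) = 6.65 mA/V².
KCL at the drain: ½ k_n (V_GS − V_TN)² = (V_DD − V_GS)/R.
Let x = V_GS − 0.42. Then 171 x² + x − 6.56 = 0, giving x = 0.193 V (positive root), so V_GS = 0.613 V.
I_D = (V_DD − V_GS)/R = (6.98 − 0.613) / 51.4 = 0.124 mA.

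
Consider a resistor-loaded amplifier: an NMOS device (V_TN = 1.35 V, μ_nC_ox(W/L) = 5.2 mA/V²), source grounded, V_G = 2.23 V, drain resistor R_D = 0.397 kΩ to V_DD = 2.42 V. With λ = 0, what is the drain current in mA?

V_GS = V_G = 2.23 V, so V_ov = 2.23 − 1.35 = 0.88 V.
Assume saturation: I_D = ½ k_n V_ov² = 0.5 × 5.2 × 0.88² = 2.01 mA, giving V_DS = V_DD − I_D R_D = 2.42 − 2.01 × 0.397 = 1.62 V.
V_DS = 1.62 V ≥ V_ov = 0.88 V, confirming saturation.

I_D = 2.01 mA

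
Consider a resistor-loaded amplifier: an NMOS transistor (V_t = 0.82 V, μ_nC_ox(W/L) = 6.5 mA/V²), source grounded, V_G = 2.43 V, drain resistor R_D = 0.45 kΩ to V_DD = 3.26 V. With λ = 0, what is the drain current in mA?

I_D = 5.70 mA

V_GS = V_G = 2.43 V, so V_ov = 2.43 − 0.82 = 1.61 V.
Assume saturation: I_D = ½ k_n V_ov² = 0.5 × 6.5 × 1.61² = 8.42 mA, giving V_DS = V_DD − I_D R_D = 3.26 − 8.42 × 0.45 = -0.531 V.
But -0.531 V < V_ov = 1.61 V, so the device is actually in triode.
In triode I_D = k_n[V_ov V_DS − ½ V_DS²] and I_D = (V_DD − V_DS)/R_D. Equating: 1.46 V_DS² − 5.709 V_DS + 3.26 = 0, giving V_DS = 0.695 V (the root below V_ov).
I_D = (3.26 − 0.695) / 0.45 = 5.7 mA.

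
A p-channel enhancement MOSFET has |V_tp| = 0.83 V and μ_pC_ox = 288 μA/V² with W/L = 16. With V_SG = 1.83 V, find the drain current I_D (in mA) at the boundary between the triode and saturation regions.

At the boundary V_SD = V_ov = V_SG − |V_tp| = 1.83 − 0.83 = 1 V.
k_p = μ_pC_ox · (W/L) = 4.608 mA/V².
I_D = ½ k_p V_ov² = 0.5 × 4.608 × 1² = 2.3 mA.

I_D = 2.30 mA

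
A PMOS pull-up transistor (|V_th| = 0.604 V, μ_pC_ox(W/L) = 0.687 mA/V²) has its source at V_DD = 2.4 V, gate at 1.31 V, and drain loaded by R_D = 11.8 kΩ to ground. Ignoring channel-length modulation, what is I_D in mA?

V_SG = V_DD − V_G = 2.4 − 1.31 = 1.09 V, so V_ov = 1.09 − 0.604 = 0.486 V.
Assume saturation: I_D = ½ k_p V_ov² = 0.5 × 0.687 × 0.486² = 0.0811 mA, giving V_SD = V_DD − I_D R_D = 2.4 − 0.0811 × 11.8 = 1.44 V.
V_SD = 1.44 V ≥ V_ov = 0.486 V, confirming saturation.

I_D = 0.0811 mA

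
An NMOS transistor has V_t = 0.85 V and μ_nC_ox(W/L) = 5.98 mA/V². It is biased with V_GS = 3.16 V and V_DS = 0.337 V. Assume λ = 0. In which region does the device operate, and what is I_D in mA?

Triode; I_D = 4.32 mA

V_ov = V_GS − V_t = 3.16 − 0.85 = 2.31 V.
Since V_DS = 0.337 V < V_ov = 2.31 V, the device is in the triode region.
I_D = k_n [V_ov · V_DS − ½ V_DS²] = 5.98 × [2.31 × 0.337 − 0.5 × 0.337²] = 4.32 mA.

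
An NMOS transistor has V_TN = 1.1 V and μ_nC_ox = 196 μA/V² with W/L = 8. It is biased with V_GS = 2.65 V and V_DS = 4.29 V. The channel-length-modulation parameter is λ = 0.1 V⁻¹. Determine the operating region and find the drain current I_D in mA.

k_n = μ_nC_ox · (W/L) = 1.568 mA/V².
V_ov = V_GS − V_TN = 2.65 − 1.1 = 1.55 V.
Since V_DS = 4.29 V ≥ V_ov = 1.55 V, the device is in saturation.
I_D = ½ k_n V_ov² (1 + λ V_DS) = 0.5 × 1.568 × 1.55² × (1 + 0.1 × 4.29) = 2.69 mA.

Saturation; I_D = 2.69 mA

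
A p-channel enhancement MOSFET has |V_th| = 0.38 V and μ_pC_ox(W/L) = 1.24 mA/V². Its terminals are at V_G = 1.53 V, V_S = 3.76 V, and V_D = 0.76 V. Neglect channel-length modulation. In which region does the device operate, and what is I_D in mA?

Saturation; I_D = 2.12 mA

V_SG = V_S − V_G = 3.76 − 1.53 = 2.23 V; V_SD = V_S − V_D = 3.76 − 0.76 = 3 V.
V_ov = V_SG − |V_th| = 2.23 − 0.38 = 1.85 V.
Since V_SD = 3 V ≥ V_ov = 1.85 V, the device is in saturation.
I_D = ½ k_p V_ov² = 0.5 × 1.24 × 1.85² = 2.12 mA.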